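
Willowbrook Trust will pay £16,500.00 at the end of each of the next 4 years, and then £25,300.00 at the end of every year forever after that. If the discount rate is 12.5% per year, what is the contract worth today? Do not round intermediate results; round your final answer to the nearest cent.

PV of 4-year annuity: £16,500.00 × [1 − (1+0.125)^−4] / 0.125 = 49593.04984
Perpetuity value at year 4: £25,300.00 / 0.125 = 202400.00000
PV of perpetuity: 202400.00000 / (1+0.125)^4 = 126357.32358
Total PV = 49593.04984 + 126357.32358 = 175950.37342

£175950.37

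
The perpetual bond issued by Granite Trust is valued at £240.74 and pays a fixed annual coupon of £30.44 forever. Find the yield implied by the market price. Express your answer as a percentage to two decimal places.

12.64%

P = C/r ⇒ r = C/P = £30.44/£240.74 = 0.126443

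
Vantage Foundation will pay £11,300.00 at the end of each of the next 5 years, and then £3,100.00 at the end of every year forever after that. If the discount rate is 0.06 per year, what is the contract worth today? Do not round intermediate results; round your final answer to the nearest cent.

£86208.05

PV of 5-year annuity: £11,300.00 × [1 − (1+0.06)^−5] / 0.06 = 47599.71078
Perpetuity value at year 5: £3,100.00 / 0.06 = 51666.66667
PV of perpetuity: 51666.66667 / (1+0.06)^5 = 38608.33893
Total PV = 47599.71078 + 38608.33893 = 86208.04971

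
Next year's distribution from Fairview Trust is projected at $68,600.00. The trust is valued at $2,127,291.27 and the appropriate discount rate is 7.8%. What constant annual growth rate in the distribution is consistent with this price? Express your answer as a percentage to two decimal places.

P = D₁/(r−g) ⇒ g = r − D₁/P = 0.078 − $68,600.00/$2,127,291.27 = 0.045752

4.58%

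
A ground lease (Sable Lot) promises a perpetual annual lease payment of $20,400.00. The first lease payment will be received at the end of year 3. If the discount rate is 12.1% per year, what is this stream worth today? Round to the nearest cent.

$134163.25

Value at end of year 2: C / r = $20,400.00 / 0.121 = $168,595.0413
Discount to today: PV = $168,595.0413 / (1 + 0.121)^2 = $168,595.0413 / 1.256641 = $134,163.25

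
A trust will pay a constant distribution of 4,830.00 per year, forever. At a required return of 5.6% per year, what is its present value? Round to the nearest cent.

86250.00

Level perpetuity: PV = C / r = 4,830.00 / 0.056 = 86,250.00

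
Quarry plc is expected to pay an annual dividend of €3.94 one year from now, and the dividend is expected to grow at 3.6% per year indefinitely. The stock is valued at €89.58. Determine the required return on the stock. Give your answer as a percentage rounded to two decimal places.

P = D₁/(r − g) ⇒ r = D₁/P + g = €3.9400/€89.58 + 0.036 = 0.043983 + 0.036 = 0.079983

8.00%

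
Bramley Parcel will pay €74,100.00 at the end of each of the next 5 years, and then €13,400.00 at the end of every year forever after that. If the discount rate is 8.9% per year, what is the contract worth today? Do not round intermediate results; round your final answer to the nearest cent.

€387277.51

PV of 5-year annuity: €74,100.00 × [1 − (1+0.089)^−5] / 0.089 = 288972.56065
Perpetuity value at year 5: €13,400.00 / 0.089 = 150561.79775
PV of perpetuity: 150561.79775 / (1+0.089)^5 = 98304.95143
Total PV = 288972.56065 + 98304.95143 = 387277.51208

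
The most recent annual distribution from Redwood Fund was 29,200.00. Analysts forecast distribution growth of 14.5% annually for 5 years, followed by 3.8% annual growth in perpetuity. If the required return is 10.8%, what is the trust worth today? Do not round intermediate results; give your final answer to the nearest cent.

671576.76

D_1 = 33434.00000
D_2 = 38281.93000
D_3 = 43832.80985
D_4 = 50188.56728
D_5 = 57465.90953
Terminal value at year 5: TV = D_5×(1+g_2)/(r−g_2) = 59649.61410/0.07 = 852137.34423
P_0 = D_1/(1+r)^1 + D_2/(1+r)^2 + D_3/(1+r)^3 + D_4/(1+r)^4 + D_5/(1+r)^5 + TV/(1+r)^5
    = 30175.09025 + 31182.74218 + 32224.04314 + 33300.11678 + 34412.12429 + 510282.64310 = 671576.75975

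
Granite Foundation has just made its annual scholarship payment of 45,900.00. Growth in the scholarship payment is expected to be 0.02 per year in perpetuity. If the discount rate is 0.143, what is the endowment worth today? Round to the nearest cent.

380634.15

D₁ = D₀ × (1 + g) = 45,900.00 × 1.02 = 46,818.0000
Growing perpetuity: P = D₁ / (r − g) = 46,818.0000 / (0.143 − 0.02) = 380,634.15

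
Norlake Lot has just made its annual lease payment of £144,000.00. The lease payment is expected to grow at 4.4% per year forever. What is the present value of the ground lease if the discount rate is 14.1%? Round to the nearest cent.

£1549855.67

D₁ = D₀ × (1 + g) = £144,000.00 × 1.044 = £150,336.0000
Growing perpetuity: P = D₁ / (r − g) = £150,336.0000 / (0.141 − 0.044) = £1,549,855.67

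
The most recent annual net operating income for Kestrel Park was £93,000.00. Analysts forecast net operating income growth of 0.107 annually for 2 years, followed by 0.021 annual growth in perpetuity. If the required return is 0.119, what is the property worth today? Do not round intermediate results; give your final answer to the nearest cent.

D_1 = 102951.00000
D_2 = 113966.75700
Terminal value at year 2: TV = D_2×(1+g_2)/(r−g_2) = 116360.05890/0.098 = 1187347.53977
P_0 = D_1/(1+r)^1 + D_2/(1+r)^2 + TV/(1+r)^2
    = 92002.68097 + 91016.05704 + 948238.71672 = 1131257.45472

£1131257.45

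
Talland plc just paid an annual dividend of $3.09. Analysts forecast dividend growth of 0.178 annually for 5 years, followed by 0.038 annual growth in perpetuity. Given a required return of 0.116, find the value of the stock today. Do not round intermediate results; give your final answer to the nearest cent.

D_1 = 3.64002
D_2 = 4.28794
D_3 = 5.05120
D_4 = 5.95031
D_5 = 7.00947
Terminal value at year 5: TV = D_5×(1+g_2)/(r−g_2) = 7.27583/0.078 = 93.27982
P_0 = D_1/(1+r)^1 + D_2/(1+r)^2 + D_3/(1+r)^3 + D_4/(1+r)^4 + D_5/(1+r)^5 + TV/(1+r)^5
    = 3.26167 + 3.44287 + 3.63414 + 3.83604 + 4.04915 + 53.88485 = 72.10872

$72.11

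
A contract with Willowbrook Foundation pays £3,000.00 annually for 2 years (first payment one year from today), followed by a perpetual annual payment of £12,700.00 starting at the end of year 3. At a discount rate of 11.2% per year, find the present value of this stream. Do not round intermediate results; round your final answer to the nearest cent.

PV of 2-year annuity: £3,000.00 × [1 − (1+0.112)^−2] / 0.112 = 5123.95839
Perpetuity value at year 2: £12,700.00 / 0.112 = 113392.85714
PV of perpetuity: 113392.85714 / (1+0.112)^2 = 91701.43330
Total PV = 5123.95839 + 91701.43330 = 96825.39169

£96825.39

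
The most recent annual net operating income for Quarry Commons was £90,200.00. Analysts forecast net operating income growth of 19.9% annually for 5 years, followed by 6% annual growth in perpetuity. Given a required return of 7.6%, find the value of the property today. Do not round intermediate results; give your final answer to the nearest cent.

£10897961.09

D_1 = 108149.80000
D_2 = 129671.61020
D_3 = 155476.26063
D_4 = 186416.03650
D_5 = 223512.82776
Terminal value at year 5: TV = D_5×(1+g_2)/(r−g_2) = 236923.59742/0.016 = 14807724.83895
P_0 = D_1/(1+r)^1 + D_2/(1+r)^2 + D_3/(1+r)^3 + D_4/(1+r)^4 + D_5/(1+r)^5 + TV/(1+r)^5
    = 100510.96654 + 112000.60305 + 124803.64597 + 139070.23375 + 154967.66753 + 10266607.97405 = 10897961.09089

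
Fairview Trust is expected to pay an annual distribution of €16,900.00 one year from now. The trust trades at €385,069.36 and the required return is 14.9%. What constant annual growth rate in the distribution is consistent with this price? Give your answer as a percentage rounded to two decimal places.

10.51%

P = D₁/(r−g) ⇒ g = r − D₁/P = 0.149 − €16,900.00/€385,069.36 = 0.105112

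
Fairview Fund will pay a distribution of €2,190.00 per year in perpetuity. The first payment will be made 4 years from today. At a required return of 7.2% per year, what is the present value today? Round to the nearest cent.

Value at end of year 3: C / r = €2,190.00 / 0.072 = €30,416.6667
Discount to today: PV = €30,416.6667 / (1 + 0.072)^3 = €30,416.6667 / 1.231925 = €24,690.35

€24690.35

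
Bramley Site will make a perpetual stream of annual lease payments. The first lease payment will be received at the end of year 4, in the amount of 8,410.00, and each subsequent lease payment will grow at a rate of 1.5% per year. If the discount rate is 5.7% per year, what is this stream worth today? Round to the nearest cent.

169559.35

Value at end of year 3: C₁ / (r − g) = 8,410.00 / (0.057 − 0.015) = 200,238.0952
Discount to today: PV = 200,238.0952 / (1 + 0.057)^3 = 200,238.0952 / 1.180932 = 169,559.35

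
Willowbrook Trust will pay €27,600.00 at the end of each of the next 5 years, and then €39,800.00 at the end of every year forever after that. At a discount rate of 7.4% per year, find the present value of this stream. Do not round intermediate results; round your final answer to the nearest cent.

PV of 5-year annuity: €27,600.00 × [1 − (1+0.074)^−5] / 0.074 = 111963.68884
Perpetuity value at year 5: €39,800.00 / 0.074 = 537837.83784
PV of perpetuity: 537837.83784 / (1+0.074)^5 = 376382.95320
Total PV = 111963.68884 + 376382.95320 = 488346.64204

€488346.64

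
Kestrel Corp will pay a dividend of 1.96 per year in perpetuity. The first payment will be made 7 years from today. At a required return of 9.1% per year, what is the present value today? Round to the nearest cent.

12.77

Value at end of year 6: C / r = 1.96 / 0.091 = 21.5385
Discount to today: PV = 21.5385 / (1 + 0.091)^6 = 21.5385 / 1.686353 = 12.77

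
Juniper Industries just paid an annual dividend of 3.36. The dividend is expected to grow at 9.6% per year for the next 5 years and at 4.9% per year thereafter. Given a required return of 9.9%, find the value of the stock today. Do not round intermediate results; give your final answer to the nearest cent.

86.20

D_1 = 3.68256
D_2 = 4.03609
D_3 = 4.42355
D_4 = 4.84821
D_5 = 5.31364
Terminal value at year 5: TV = D_5×(1+g_2)/(r−g_2) = 5.57401/0.05 = 111.48015
P_0 = D_1/(1+r)^1 + D_2/(1+r)^2 + D_3/(1+r)^3 + D_4/(1+r)^4 + D_5/(1+r)^5 + TV/(1+r)^5
    = 3.35083 + 3.34168 + 3.33256 + 3.32346 + 3.31439 + 69.53590 = 86.19882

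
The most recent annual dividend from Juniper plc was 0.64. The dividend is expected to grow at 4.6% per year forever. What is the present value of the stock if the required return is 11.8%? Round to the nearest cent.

9.30

D₁ = D₀ × (1 + g) = 0.64 × 1.046 = 0.6694
Growing perpetuity: P = D₁ / (r − g) = 0.6694 / (0.118 − 0.046) = 9.30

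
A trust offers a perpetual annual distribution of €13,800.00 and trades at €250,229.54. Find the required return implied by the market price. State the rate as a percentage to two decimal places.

P = C/r ⇒ r = C/P = €13,800.00/€250,229.54 = 0.055149

5.51%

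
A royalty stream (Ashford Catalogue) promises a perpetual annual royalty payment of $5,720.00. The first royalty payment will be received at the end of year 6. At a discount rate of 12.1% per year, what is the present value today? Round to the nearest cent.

Value at end of year 5: C / r = $5,720.00 / 0.121 = $47,272.7273
Discount to today: PV = $47,272.7273 / (1 + 0.121)^5 = $47,272.7273 / 1.770223 = $26,704.39

$26704.39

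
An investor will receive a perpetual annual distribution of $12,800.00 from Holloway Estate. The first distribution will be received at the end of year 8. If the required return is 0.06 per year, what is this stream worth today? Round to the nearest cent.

Value at end of year 7: C / r = $12,800.00 / 0.06 = $213,333.3333
Discount to today: PV = $213,333.3333 / (1 + 0.06)^7 = $213,333.3333 / 1.503630 = $141,878.85

$141878.85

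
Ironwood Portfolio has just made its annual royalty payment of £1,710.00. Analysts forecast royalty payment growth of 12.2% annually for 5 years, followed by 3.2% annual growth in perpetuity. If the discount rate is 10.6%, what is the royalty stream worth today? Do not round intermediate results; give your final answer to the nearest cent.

£34551.47

D_1 = 1918.62000
D_2 = 2152.69164
D_3 = 2415.32002
D_4 = 2709.98906
D_5 = 3040.60773
Terminal value at year 5: TV = D_5×(1+g_2)/(r−g_2) = 3137.90718/0.074 = 42404.15102
P_0 = D_1/(1+r)^1 + D_2/(1+r)^2 + D_3/(1+r)^3 + D_4/(1+r)^4 + D_5/(1+r)^5 + TV/(1+r)^5
    = 1734.73779 + 1759.83346 + 1785.29217 + 1811.11918 + 1837.31982 + 25623.16290 = 34551.46533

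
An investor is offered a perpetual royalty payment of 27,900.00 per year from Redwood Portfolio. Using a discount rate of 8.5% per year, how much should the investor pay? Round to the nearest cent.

328235.29

Level perpetuity: PV = C / r = 27,900.00 / 0.085 = 328,235.29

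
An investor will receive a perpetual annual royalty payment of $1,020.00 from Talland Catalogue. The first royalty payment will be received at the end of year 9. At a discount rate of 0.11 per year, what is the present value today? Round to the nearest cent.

$4023.68

Value at end of year 8: C / r = $1,020.00 / 0.11 = $9,272.7273
Discount to today: PV = $9,272.7273 / (1 + 0.11)^8 = $9,272.7273 / 2.304538 = $4,023.68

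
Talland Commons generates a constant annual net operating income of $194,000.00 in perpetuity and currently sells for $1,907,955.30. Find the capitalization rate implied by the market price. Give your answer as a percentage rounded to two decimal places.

P = C/r ⇒ r = C/P = $194,000.00/$1,907,955.30 = 0.101680

10.17%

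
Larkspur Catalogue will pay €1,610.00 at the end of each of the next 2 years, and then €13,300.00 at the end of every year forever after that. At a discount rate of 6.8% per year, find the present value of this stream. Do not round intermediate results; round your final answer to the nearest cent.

€174393.77

PV of 2-year annuity: €1,610.00 × [1 − (1+0.068)^−2] / 0.068 = 2918.99872
Perpetuity value at year 2: €13,300.00 / 0.068 = 195588.23529
PV of perpetuity: 195588.23529 / (1+0.068)^2 = 171474.76758
Total PV = 2918.99872 + 171474.76758 = 174393.76630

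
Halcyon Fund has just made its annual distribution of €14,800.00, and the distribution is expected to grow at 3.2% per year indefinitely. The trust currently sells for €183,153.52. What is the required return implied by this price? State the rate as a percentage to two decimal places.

D₁ = €14,800.00 × 1.032 = €15,273.6000
P = D₁/(r − g) ⇒ r = D₁/P + g = €15,273.6000/€183,153.52 + 0.032 = 0.083392 + 0.032 = 0.115392

11.54%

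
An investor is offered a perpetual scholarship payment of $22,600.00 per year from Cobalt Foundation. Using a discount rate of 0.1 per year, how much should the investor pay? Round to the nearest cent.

$226000.00

Level perpetuity: PV = C / r = $22,600.00 / 0.1 = $226,000.00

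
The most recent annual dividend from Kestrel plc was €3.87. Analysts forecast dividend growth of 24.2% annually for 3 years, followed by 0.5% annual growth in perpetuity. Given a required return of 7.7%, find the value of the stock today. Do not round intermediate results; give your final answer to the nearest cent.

€98.39

D_1 = 4.80654
D_2 = 5.96972
D_3 = 7.41440
Terminal value at year 3: TV = D_3×(1+g_2)/(r−g_2) = 7.45147/0.072 = 103.49260
P_0 = D_1/(1+r)^1 + D_2/(1+r)^2 + D_3/(1+r)^3 + TV/(1+r)^3
    = 4.46290 + 5.14663 + 5.93511 + 82.84422 = 98.38885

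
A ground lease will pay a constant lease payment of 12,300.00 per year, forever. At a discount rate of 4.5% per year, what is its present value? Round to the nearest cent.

273333.33

Level perpetuity: PV = C / r = 12,300.00 / 0.045 = 273,333.33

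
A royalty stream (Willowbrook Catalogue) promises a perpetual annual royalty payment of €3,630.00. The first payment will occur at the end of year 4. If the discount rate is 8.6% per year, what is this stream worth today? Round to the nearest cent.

€32954.80

Value at end of year 3: C / r = €3,630.00 / 0.086 = €42,209.3023
Discount to today: PV = €42,209.3023 / (1 + 0.086)^3 = €42,209.3023 / 1.280824 = €32,954.80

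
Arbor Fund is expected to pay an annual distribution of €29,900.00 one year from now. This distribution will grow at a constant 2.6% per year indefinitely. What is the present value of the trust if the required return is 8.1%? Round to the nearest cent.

Growing perpetuity: P = D₁ / (r − g) = €29,900.0000 / (0.081 − 0.026) = €543,636.36

€543636.36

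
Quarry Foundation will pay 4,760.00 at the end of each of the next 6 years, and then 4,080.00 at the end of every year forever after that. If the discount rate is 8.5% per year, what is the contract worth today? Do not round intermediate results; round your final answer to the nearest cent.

51096.44

PV of 6-year annuity: 4,760.00 × [1 − (1+0.085)^−6] / 0.085 = 21675.07493
Perpetuity value at year 6: 4,080.00 / 0.085 = 48000.00000
PV of perpetuity: 48000.00000 / (1+0.085)^6 = 29421.36435
Total PV = 21675.07493 + 29421.36435 = 51096.43928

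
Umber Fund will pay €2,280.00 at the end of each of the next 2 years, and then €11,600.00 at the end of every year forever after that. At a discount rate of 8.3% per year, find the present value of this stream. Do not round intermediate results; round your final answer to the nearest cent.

€123207.12

PV of 2-year annuity: €2,280.00 × [1 − (1+0.083)^−2] / 0.083 = 4049.18112
Perpetuity value at year 2: €11,600.00 / 0.083 = 139759.03614
PV of perpetuity: 139759.03614 / (1+0.083)^2 = 119157.93920
Total PV = 4049.18112 + 119157.93920 = 123207.12032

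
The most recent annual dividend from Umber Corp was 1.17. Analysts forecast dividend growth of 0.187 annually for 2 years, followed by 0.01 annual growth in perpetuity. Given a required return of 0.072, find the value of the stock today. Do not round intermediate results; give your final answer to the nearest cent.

D_1 = 1.38879
D_2 = 1.64849
Terminal value at year 2: TV = D_2×(1+g_2)/(r−g_2) = 1.66498/0.062 = 26.85449
P_0 = D_1/(1+r)^1 + D_2/(1+r)^2 + TV/(1+r)^2
    = 1.29551 + 1.43449 + 23.36832 = 26.09832

26.10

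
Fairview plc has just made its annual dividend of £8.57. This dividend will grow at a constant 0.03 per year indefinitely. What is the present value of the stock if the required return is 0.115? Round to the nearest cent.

D₁ = D₀ × (1 + g) = £8.57 × 1.03 = £8.8271
Growing perpetuity: P = D₁ / (r − g) = £8.8271 / (0.115 − 0.03) = £103.85

£103.85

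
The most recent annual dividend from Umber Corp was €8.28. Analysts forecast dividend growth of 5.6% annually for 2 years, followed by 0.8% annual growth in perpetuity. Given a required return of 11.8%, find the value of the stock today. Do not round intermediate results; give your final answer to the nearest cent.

D_1 = 8.74368
D_2 = 9.23333
Terminal value at year 2: TV = D_2×(1+g_2)/(r−g_2) = 9.30719/0.11 = 84.61084
P_0 = D_1/(1+r)^1 + D_2/(1+r)^2 + TV/(1+r)^2
    = 7.82082 + 7.38711 + 67.69279 = 82.90072

€82.90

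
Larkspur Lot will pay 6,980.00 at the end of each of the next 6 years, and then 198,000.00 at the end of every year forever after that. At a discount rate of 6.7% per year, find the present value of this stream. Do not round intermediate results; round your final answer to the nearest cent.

PV of 6-year annuity: 6,980.00 × [1 − (1+0.067)^−6] / 0.067 = 33580.82724
Perpetuity value at year 6: 198,000.00 / 0.067 = 2955223.88060
PV of perpetuity: 2955223.88060 / (1+0.067)^6 = 2002644.54051
Total PV = 33580.82724 + 2002644.54051 = 2036225.36775

2036225.37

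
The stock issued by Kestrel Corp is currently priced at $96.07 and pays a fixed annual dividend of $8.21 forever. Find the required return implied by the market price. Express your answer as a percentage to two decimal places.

8.55%

P = C/r ⇒ r = C/P = $8.21/$96.07 = 0.085459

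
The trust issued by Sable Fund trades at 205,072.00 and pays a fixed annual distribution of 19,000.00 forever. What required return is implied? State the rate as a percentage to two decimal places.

9.27%

P = C/r ⇒ r = C/P = 19,000.00/205,072.00 = 0.092650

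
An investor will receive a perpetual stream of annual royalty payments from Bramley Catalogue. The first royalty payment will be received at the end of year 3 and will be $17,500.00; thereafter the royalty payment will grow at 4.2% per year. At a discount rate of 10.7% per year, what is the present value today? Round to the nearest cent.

$219699.69

Value at end of year 2: C₁ / (r − g) = $17,500.00 / (0.107 − 0.042) = $269,230.7692
Discount to today: PV = $269,230.7692 / (1 + 0.107)^2 = $269,230.7692 / 1.225449 = $219,699.69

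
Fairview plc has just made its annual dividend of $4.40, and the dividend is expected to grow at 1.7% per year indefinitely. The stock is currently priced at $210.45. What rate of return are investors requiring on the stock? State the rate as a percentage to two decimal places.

D₁ = $4.40 × 1.017 = $4.4748
P = D₁/(r − g) ⇒ r = D₁/P + g = $4.4748/$210.45 + 0.017 = 0.021263 + 0.017 = 0.038263

3.83%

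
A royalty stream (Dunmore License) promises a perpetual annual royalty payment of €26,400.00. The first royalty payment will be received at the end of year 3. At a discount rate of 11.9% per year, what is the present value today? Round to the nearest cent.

€177172.70

Value at end of year 2: C / r = €26,400.00 / 0.119 = €221,848.7395
Discount to today: PV = €221,848.7395 / (1 + 0.119)^2 = €221,848.7395 / 1.252161 = €177,172.70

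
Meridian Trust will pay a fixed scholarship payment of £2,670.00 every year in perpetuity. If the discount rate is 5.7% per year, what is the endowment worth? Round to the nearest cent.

Level perpetuity: PV = C / r = £2,670.00 / 0.057 = £46,842.11

£46842.11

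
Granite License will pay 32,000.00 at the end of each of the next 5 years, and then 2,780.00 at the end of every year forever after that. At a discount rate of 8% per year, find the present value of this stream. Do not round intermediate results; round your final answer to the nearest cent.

151416.99

PV of 5-year annuity: 32,000.00 × [1 − (1+0.08)^−5] / 0.08 = 127766.72119
Perpetuity value at year 5: 2,780.00 / 0.08 = 34750.00000
PV of perpetuity: 34750.00000 / (1+0.08)^5 = 23650.26610
Total PV = 127766.72119 + 23650.26610 = 151416.98728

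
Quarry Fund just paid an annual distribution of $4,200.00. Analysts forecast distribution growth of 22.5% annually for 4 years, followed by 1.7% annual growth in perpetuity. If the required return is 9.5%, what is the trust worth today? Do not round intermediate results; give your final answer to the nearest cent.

$108189.81

D_1 = 5145.00000
D_2 = 6302.62500
D_3 = 7720.71562
D_4 = 9457.87664
Terminal value at year 4: TV = D_4×(1+g_2)/(r−g_2) = 9618.66054/0.078 = 123316.16081
P_0 = D_1/(1+r)^1 + D_2/(1+r)^2 + D_3/(1+r)^3 + D_4/(1+r)^4 + TV/(1+r)^4
    = 4698.63014 + 5256.45837 + 5880.51279 + 6578.65586 + 85775.55143 = 108189.80860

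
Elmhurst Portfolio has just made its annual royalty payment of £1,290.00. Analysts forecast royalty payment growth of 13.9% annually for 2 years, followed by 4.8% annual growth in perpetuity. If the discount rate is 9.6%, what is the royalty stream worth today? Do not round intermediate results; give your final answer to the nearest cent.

£33152.20

D_1 = 1469.31000
D_2 = 1673.54409
Terminal value at year 2: TV = D_2×(1+g_2)/(r−g_2) = 1753.87421/0.048 = 36539.04596
P_0 = D_1/(1+r)^1 + D_2/(1+r)^2 + TV/(1+r)^2
    = 1340.61131 + 1393.20829 + 30418.38101 = 33152.20062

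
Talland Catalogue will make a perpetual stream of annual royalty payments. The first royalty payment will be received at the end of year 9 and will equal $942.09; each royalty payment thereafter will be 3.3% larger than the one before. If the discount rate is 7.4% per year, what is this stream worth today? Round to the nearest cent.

Value at end of year 8: C₁ / (r − g) = $942.09 / (0.074 − 0.033) = $22,977.8049
Discount to today: PV = $22,977.8049 / (1 + 0.074)^8 = $22,977.8049 / 1.770249 = $12,979.99

$12979.99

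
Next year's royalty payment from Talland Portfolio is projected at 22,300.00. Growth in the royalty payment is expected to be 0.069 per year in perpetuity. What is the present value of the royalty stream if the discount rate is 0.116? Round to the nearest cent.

474468.09

Growing perpetuity: P = D₁ / (r − g) = 22,300.0000 / (0.116 − 0.069) = 474,468.09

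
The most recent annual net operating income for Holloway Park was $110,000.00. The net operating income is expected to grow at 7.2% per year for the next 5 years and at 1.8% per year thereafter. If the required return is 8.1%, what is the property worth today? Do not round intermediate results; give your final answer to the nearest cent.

D_1 = 117920.00000
D_2 = 126410.24000
D_3 = 135511.77728
D_4 = 145268.62524
D_5 = 155727.96626
Terminal value at year 5: TV = D_5×(1+g_2)/(r−g_2) = 158531.06965/0.063 = 2516366.18499
P_0 = D_1/(1+r)^1 + D_2/(1+r)^2 + D_3/(1+r)^3 + D_4/(1+r)^4 + D_5/(1+r)^5 + TV/(1+r)^5
    = 109084.18131 + 108175.98739 + 107275.35475 + 106382.22043 + 105496.52202 + 1704689.83203 = 2241104.09793

$2241104.10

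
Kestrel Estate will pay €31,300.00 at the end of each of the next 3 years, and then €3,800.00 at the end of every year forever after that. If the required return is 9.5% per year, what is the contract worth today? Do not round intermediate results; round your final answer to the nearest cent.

PV of 3-year annuity: €31,300.00 × [1 − (1+0.095)^−3] / 0.095 = 78528.78371
Perpetuity value at year 3: €3,800.00 / 0.095 = 40000.00000
PV of perpetuity: 40000.00000 / (1+0.095)^3 = 30466.15405
Total PV = 78528.78371 + 30466.15405 = 108994.93776

€108994.94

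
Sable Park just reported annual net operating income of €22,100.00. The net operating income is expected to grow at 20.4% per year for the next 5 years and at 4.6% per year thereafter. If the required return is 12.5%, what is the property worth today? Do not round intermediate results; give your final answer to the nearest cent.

€546910.59

D_1 = 26608.40000
D_2 = 32036.51360
D_3 = 38571.96237
D_4 = 46440.64270
D_5 = 55914.53381
Terminal value at year 5: TV = D_5×(1+g_2)/(r−g_2) = 58486.60236/0.079 = 740336.73879
P_0 = D_1/(1+r)^1 + D_2/(1+r)^2 + D_3/(1+r)^3 + D_4/(1+r)^4 + D_5/(1+r)^5 + TV/(1+r)^5
    = 23651.91111 + 25312.80087 + 27090.32200 + 28992.66461 + 31028.59395 + 410834.29451 = 546910.58704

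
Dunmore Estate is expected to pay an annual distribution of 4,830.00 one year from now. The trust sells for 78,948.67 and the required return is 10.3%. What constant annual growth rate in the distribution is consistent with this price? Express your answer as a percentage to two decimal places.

4.18%

P = D₁/(r−g) ⇒ g = r − D₁/P = 0.103 − 4,830.00/78,948.67 = 0.041821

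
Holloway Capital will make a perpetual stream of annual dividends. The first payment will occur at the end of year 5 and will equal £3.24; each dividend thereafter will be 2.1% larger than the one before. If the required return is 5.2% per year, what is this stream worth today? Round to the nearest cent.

£85.33

Value at end of year 4: C₁ / (r − g) = £3.24 / (0.052 − 0.021) = £104.5161
Discount to today: PV = £104.5161 / (1 + 0.052)^4 = £104.5161 / 1.224794 = £85.33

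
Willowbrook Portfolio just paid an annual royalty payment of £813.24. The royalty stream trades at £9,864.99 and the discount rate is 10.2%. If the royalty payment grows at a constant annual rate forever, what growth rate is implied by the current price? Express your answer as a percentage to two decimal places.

P = D₀(1+g)/(r−g) ⇒ P(r−g) = D₀(1+g) ⇒ g(P+D₀) = P·r − D₀
g = (P·r − D₀)/(P + D₀) = (£9,864.99×0.102 − £813.24) / (£9,864.99 + £813.24) = 0.018073

1.81%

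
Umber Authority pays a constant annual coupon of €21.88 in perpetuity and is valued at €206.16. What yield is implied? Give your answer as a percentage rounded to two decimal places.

10.61%

P = C/r ⇒ r = C/P = €21.88/€206.16 = 0.106131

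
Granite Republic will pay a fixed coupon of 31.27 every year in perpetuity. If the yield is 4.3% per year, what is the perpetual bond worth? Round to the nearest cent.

Level perpetuity: PV = C / r = 31.27 / 0.043 = 727.21

727.21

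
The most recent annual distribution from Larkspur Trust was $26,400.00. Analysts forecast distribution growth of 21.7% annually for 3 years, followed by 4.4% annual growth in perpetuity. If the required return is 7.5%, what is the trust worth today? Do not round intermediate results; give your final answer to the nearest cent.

$1392025.06

D_1 = 32128.80000
D_2 = 39100.74960
D_3 = 47585.61226
Terminal value at year 3: TV = D_3×(1+g_2)/(r−g_2) = 49679.37920/0.031 = 1602560.61944
P_0 = D_1/(1+r)^1 + D_2/(1+r)^2 + D_3/(1+r)^3 + TV/(1+r)^3
    = 29887.25581 + 33835.15379 + 38304.54155 + 1289998.10890 = 1392025.06005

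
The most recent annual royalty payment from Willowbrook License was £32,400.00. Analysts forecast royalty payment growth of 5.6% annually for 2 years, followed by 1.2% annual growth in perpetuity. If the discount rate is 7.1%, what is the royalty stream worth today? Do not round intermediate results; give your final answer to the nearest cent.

£603729.38

D_1 = 34214.40000
D_2 = 36130.40640
Terminal value at year 2: TV = D_2×(1+g_2)/(r−g_2) = 36563.97128/0.059 = 619728.32673
P_0 = D_1/(1+r)^1 + D_2/(1+r)^2 + TV/(1+r)^2
    = 31946.21849 + 31498.79246 + 540284.37233 = 603729.38328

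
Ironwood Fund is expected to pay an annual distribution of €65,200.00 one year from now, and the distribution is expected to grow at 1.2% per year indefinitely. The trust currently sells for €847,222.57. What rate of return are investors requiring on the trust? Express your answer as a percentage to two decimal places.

8.90%

P = D₁/(r − g) ⇒ r = D₁/P + g = €65,200.0000/€847,222.57 + 0.012 = 0.076957 + 0.012 = 0.088957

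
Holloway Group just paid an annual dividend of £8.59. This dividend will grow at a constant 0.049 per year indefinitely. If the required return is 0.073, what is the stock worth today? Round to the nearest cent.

£375.45

D₁ = D₀ × (1 + g) = £8.59 × 1.049 = £9.0109
Growing perpetuity: P = D₁ / (r − g) = £9.0109 / (0.073 − 0.049) = £375.45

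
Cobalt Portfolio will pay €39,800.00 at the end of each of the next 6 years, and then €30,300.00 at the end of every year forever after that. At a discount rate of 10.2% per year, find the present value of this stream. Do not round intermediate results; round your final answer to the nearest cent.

€338192.42

PV of 6-year annuity: €39,800.00 × [1 − (1+0.102)^−6] / 0.102 = 172328.13534
Perpetuity value at year 6: €30,300.00 / 0.102 = 297058.82353
PV of perpetuity: 297058.82353 / (1+0.102)^6 = 165864.28833
Total PV = 172328.13534 + 165864.28833 = 338192.42367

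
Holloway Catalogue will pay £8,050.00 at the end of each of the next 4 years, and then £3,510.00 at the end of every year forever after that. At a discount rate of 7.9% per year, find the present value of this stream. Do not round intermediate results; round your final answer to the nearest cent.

£59500.97

PV of 4-year annuity: £8,050.00 × [1 − (1+0.079)^−4] / 0.079 = 26722.07700
Perpetuity value at year 4: £3,510.00 / 0.079 = 44430.37975
PV of perpetuity: 44430.37975 / (1+0.079)^4 = 32778.89027
Total PV = 26722.07700 + 32778.89027 = 59500.96727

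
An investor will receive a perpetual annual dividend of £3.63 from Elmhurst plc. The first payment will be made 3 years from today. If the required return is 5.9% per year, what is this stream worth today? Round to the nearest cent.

£54.86

Value at end of year 2: C / r = £3.63 / 0.059 = £61.5254
Discount to today: PV = £61.5254 / (1 + 0.059)^2 = £61.5254 / 1.121481 = £54.86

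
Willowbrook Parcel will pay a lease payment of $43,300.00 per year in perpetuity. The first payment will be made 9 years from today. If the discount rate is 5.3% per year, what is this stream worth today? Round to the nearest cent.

Value at end of year 8: C / r = $43,300.00 / 0.053 = $816,981.1321
Discount to today: PV = $816,981.1321 / (1 + 0.053)^8 = $816,981.1321 / 1.511565 = $540,486.76

$540486.76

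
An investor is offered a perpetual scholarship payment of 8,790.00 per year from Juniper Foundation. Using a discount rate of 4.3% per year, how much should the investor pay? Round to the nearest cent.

Level perpetuity: PV = C / r = 8,790.00 / 0.043 = 204,418.60

204418.60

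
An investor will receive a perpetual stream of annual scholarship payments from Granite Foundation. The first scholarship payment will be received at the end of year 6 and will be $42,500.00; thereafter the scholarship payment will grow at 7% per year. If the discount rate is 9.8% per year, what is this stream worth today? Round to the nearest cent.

Value at end of year 5: C₁ / (r − g) = $42,500.00 / (0.098 − 0.07) = $1,517,857.1429
Discount to today: PV = $1,517,857.1429 / (1 + 0.098)^5 = $1,517,857.1429 / 1.595922 = $951,084.71

$951084.71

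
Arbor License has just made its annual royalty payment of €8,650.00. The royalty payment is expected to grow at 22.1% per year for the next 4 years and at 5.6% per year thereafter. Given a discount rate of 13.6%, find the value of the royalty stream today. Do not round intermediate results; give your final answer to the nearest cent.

€193958.94

D_1 = 10561.65000
D_2 = 12895.77465
D_3 = 15745.74085
D_4 = 19225.54957
Terminal value at year 4: TV = D_4×(1+g_2)/(r−g_2) = 20302.18035/0.08 = 253777.25439
P_0 = D_1/(1+r)^1 + D_2/(1+r)^2 + D_3/(1+r)^3 + D_4/(1+r)^4 + TV/(1+r)^4
    = 9297.22711 + 9992.88231 + 10740.58917 + 11544.24241 + 152383.99985 = 193958.94086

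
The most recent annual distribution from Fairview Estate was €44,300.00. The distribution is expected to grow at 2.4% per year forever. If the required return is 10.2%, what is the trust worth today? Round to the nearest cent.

D₁ = D₀ × (1 + g) = €44,300.00 × 1.024 = €45,363.2000
Growing perpetuity: P = D₁ / (r − g) = €45,363.2000 / (0.102 − 0.024) = €581,579.49

€581579.49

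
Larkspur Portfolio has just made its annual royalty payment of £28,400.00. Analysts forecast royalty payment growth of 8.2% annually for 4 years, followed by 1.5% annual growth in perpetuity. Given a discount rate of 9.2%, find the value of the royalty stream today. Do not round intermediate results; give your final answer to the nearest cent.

£471860.87

D_1 = 30728.80000
D_2 = 33248.56160
D_3 = 35974.94365
D_4 = 38924.88903
Terminal value at year 4: TV = D_4×(1+g_2)/(r−g_2) = 39508.76237/0.077 = 513100.80995
P_0 = D_1/(1+r)^1 + D_2/(1+r)^2 + D_3/(1+r)^3 + D_4/(1+r)^4 + TV/(1+r)^4
    = 28139.92674 + 27882.23510 + 27626.90328 + 27373.90966 + 360837.90006 = 471860.87485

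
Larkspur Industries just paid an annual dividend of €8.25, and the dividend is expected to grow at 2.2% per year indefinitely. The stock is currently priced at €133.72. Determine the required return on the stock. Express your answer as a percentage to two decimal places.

D₁ = €8.25 × 1.022 = €8.4315
P = D₁/(r − g) ⇒ r = D₁/P + g = €8.4315/€133.72 + 0.022 = 0.063053 + 0.022 = 0.085053

8.51%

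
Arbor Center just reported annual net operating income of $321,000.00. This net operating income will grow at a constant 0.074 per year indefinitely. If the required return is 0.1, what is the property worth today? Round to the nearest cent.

D₁ = D₀ × (1 + g) = $321,000.00 × 1.074 = $344,754.0000
Growing perpetuity: P = D₁ / (r − g) = $344,754.0000 / (0.1 − 0.074) = $13,259,769.23

$13259769.23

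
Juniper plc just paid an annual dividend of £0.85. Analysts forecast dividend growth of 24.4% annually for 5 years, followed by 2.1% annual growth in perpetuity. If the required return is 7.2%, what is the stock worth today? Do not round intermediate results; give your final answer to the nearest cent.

£42.60

D_1 = 1.05740
D_2 = 1.31541
D_3 = 1.63636
D_4 = 2.03564
D_5 = 2.53233
Terminal value at year 5: TV = D_5×(1+g_2)/(r−g_2) = 2.58551/0.051 = 50.69632
P_0 = D_1/(1+r)^1 + D_2/(1+r)^2 + D_3/(1+r)^3 + D_4/(1+r)^4 + D_5/(1+r)^5 + TV/(1+r)^5
    = 0.98638 + 1.14464 + 1.32830 + 1.54142 + 1.78874 + 35.80985 = 42.59933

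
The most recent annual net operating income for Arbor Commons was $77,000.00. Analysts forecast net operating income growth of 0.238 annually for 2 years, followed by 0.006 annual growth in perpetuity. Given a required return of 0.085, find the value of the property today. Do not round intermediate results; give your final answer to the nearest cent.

D_1 = 95326.00000
D_2 = 118013.58800
Terminal value at year 2: TV = D_2×(1+g_2)/(r−g_2) = 118721.66953/0.079 = 1502805.94339
P_0 = D_1/(1+r)^1 + D_2/(1+r)^2 + TV/(1+r)^2
    = 87858.06452 + 100247.26624 + 1276566.45365 = 1464671.78440

$1464671.78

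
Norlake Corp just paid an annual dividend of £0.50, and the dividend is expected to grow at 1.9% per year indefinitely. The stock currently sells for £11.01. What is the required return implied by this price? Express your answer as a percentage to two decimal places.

D₁ = £0.50 × 1.019 = £0.5095
P = D₁/(r − g) ⇒ r = D₁/P + g = £0.5095/£11.01 + 0.019 = 0.046276 + 0.019 = 0.065276

6.53%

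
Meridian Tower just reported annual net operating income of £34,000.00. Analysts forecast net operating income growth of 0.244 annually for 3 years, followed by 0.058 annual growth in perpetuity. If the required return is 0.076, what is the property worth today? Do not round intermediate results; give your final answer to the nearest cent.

£3225574.22

D_1 = 42296.00000
D_2 = 52616.22400
D_3 = 65454.58266
Terminal value at year 3: TV = D_3×(1+g_2)/(r−g_2) = 69250.94845/0.018 = 3847274.91389
P_0 = D_1/(1+r)^1 + D_2/(1+r)^2 + D_3/(1+r)^3 + TV/(1+r)^3
    = 39308.55019 + 45445.94464 + 52541.59399 + 3088278.13549 = 3225574.22430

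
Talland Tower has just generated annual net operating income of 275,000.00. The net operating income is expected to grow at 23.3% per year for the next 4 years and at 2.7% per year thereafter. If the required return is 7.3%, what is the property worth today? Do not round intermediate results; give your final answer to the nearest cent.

D_1 = 339075.00000
D_2 = 418079.47500
D_3 = 515491.99267
D_4 = 635601.62697
Terminal value at year 4: TV = D_4×(1+g_2)/(r−g_2) = 652762.87090/0.046 = 14190497.19340
P_0 = D_1/(1+r)^1 + D_2/(1+r)^2 + D_3/(1+r)^3 + D_4/(1+r)^4 + TV/(1+r)^4
    = 316006.52377 + 363127.72023 + 417275.37655 + 479497.24071 + 10705297.09160 = 12281203.95286

12281203.95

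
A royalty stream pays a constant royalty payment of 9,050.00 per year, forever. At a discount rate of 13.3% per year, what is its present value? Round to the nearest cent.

68045.11

Level perpetuity: PV = C / r = 9,050.00 / 0.133 = 68,045.11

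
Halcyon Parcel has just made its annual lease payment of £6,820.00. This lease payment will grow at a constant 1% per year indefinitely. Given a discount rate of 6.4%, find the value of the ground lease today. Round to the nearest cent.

£127559.26

D₁ = D₀ × (1 + g) = £6,820.00 × 1.01 = £6,888.2000
Growing perpetuity: P = D₁ / (r − g) = £6,888.2000 / (0.064 − 0.01) = £127,559.26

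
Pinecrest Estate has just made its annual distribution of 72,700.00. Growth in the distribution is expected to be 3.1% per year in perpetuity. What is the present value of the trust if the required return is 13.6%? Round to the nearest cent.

D₁ = D₀ × (1 + g) = 72,700.00 × 1.031 = 74,953.7000
Growing perpetuity: P = D₁ / (r − g) = 74,953.7000 / (0.136 − 0.031) = 713,844.76

713844.76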